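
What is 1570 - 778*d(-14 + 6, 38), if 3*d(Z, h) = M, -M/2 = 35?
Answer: 59170/3 ≈ 19723.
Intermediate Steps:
M = -70 (M = -2*35 = -70)
d(Z, h) = -70/3 (d(Z, h) = (⅓)*(-70) = -70/3)
1570 - 778*d(-14 + 6, 38) = 1570 - 778*(-70/3) = 1570 + 54460/3 = 59170/3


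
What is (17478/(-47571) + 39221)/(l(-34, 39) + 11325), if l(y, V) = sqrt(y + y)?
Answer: 7043261791575/2033750523901 - 1243843142*I*sqrt(17)/2033750523901 ≈ 3.4632 - 0.0025217*I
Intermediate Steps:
l(y, V) = sqrt(2)*sqrt(y) (l(y, V) = sqrt(2*y) = sqrt(2)*sqrt(y))
(17478/(-47571) + 39221)/(l(-34, 39) + 11325) = (17478/(-47571) + 39221)/(sqrt(2)*sqrt(-34) + 11325) = (17478*(-1/47571) + 39221)/(sqrt(2)*(I*sqrt(34)) + 11325) = (-5826/15857 + 39221)/(2*I*sqrt(17) + 11325) = 621921571/(15857*(11325 + 2*I*sqrt(17)))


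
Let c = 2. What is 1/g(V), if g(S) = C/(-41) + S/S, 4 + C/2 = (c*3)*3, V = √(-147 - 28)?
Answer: 41/13 ≈ 3.1538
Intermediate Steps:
V = 5*I*√7 (V = √(-175) = 5*I*√7 ≈ 13.229*I)
C = 28 (C = -8 + 2*((2*3)*3) = -8 + 2*(6*3) = -8 + 2*18 = -8 + 36 = 28)
g(S) = 13/41 (g(S) = 28/(-41) + S/S = 28*(-1/41) + 1 = -28/41 + 1 = 13/41)
1/g(V) = 1/(13/41) = 41/13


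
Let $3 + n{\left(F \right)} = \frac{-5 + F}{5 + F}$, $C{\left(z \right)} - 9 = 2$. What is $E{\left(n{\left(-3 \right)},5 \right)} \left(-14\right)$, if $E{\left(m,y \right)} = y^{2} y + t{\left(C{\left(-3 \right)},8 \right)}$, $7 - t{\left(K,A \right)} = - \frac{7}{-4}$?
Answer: $- \frac{3647}{2} \approx -1823.5$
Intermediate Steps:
$C{\left(z \right)} = 11$ ($C{\left(z \right)} = 9 + 2 = 11$)
$t{\left(K,A \right)} = \frac{21}{4}$ ($t{\left(K,A \right)} = 7 - - \frac{7}{-4} = 7 - \left(-7\right) \left(- \frac{1}{4}\right) = 7 - \frac{7}{4} = \frac{21}{4}$)
$n{\left(F \right)} = -3 + \frac{-5 + F}{5 + F}$
$E{\left(m,y \right)} = \frac{21}{4} + y^{3}$ ($E{\left(m,y \right)} = y^{2} y + \frac{21}{4} = y^{3} + \frac{21}{4} = \frac{21}{4} + y^{3}$)
$E{\left(n{\left(-3 \right)},5 \right)} \left(-14\right) = \left(\frac{21}{4} + 5^{3}\right) \left(-14\right) = \left(\frac{21}{4} + 125\right) \left(-14\right) = \frac{521}{4} \left(-14\right) = - \frac{3647}{2}$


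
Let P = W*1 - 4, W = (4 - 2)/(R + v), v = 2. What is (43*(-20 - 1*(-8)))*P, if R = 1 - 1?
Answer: 1548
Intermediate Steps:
R = 0
W = 1 (W = (4 - 2)/(0 + 2) = 2/2 = 2*(½) = 1)
P = -3 (P = 1*1 - 4 = 1 - 4 = -3)
(43*(-20 - 1*(-8)))*P = (43*(-20 - 1*(-8)))*(-3) = (43*(-20 + 8))*(-3) = (43*(-12))*(-3) = -516*(-3) = 1548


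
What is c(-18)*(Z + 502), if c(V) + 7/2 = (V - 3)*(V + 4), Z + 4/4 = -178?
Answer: 187663/2 ≈ 93832.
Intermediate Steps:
Z = -179 (Z = -1 - 178 = -179)
c(V) = -7/2 + (-3 + V)*(4 + V) (c(V) = -7/2 + (V - 3)*(V + 4) = -7/2 + (-3 + V)*(4 + V))
c(-18)*(Z + 502) = (-31/2 - 18 + (-18)**2)*(-179 + 502) = (-31/2 - 18 + 324)*323 = (581/2)*323 = 187663/2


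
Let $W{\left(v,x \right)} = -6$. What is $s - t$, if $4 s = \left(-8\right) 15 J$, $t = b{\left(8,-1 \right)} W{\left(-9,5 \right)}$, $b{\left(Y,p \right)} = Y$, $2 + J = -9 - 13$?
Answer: $768$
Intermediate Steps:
$J = -24$ ($J = -2 - 22 = -24$)
$t = -48$ ($t = 8 \left(-6\right) = -48$)
$s = 720$ ($s = \frac{\left(-8\right) 15 \left(-24\right)}{4} = \frac{\left(-120\right) \left(-24\right)}{4} = \frac{1}{4} \cdot 2880 = 720$)
$s - t = 720 - -48 = 720 + 48 = 768$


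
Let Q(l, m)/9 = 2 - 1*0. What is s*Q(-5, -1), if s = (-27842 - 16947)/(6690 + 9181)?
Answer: -806202/15871 ≈ -50.797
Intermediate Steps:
Q(l, m) = 18 (Q(l, m) = 9*(2 - 1*0) = 9*(2 + 0) = 9*2 = 18)
s = -44789/15871 ≈ -2.8221
s*Q(-5, -1) = -44789/15871*18 = -806202/15871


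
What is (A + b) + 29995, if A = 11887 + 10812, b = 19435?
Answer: 72129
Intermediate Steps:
A = 22699
(A + b) + 29995 = (22699 + 19435) + 29995 = 42134 + 29995 = 72129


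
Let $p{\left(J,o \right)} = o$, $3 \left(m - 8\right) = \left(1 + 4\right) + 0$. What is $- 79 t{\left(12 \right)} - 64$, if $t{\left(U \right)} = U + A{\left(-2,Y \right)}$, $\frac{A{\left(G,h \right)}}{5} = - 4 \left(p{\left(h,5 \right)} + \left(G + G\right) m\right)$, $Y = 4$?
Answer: $- \frac{162616}{3} \approx -54205.0$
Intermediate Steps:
$m = \frac{29}{3}$ ($m = 8 + \frac{\left(1 + 4\right) + 0}{3} = 8 + \frac{5 + 0}{3} = 8 + \frac{1}{3} \cdot 5 = 8 + \frac{5}{3} = \frac{29}{3} \approx 9.6667$)
$A{\left(G,h \right)} = -100 - \frac{1160 G}{3}$ ($A{\left(G,h \right)} = 5 \left(- 4 \left(5 + \left(G + G\right) \frac{29}{3}\right)\right) = 5 \left(- 4 \left(5 + 2 G \frac{29}{3}\right)\right) = 5 \left(- 4 \left(5 + \frac{58 G}{3}\right)\right) = 5 \left(-20 - \frac{232 G}{3}\right) = -100 - \frac{1160 G}{3}$)
$t{\left(U \right)} = \frac{2020}{3} + U$ ($t{\left(U \right)} = U - - \frac{2020}{3} = U + \left(-100 + \frac{2320}{3}\right) = U + \frac{2020}{3} = \frac{2020}{3} + U$)
$- 79 t{\left(12 \right)} - 64 = - 79 \left(\frac{2020}{3} + 12\right) - 64 = \left(-79\right) \frac{2056}{3} - 64 = - \frac{162424}{3} - 64 = - \frac{162616}{3}$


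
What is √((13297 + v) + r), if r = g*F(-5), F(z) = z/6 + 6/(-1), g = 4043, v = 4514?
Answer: I*√353382/6 ≈ 99.077*I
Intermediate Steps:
F(z) = -6 + z/6 (F(z) = z*(⅙) + 6*(-1) = z/6 - 6 = -6 + z/6)
r = -165763/6 (r = 4043*(-6 + (⅙)*(-5)) = 4043*(-6 - ⅚) = 4043*(-41/6) = -165763/6 ≈ -27627.)
√((13297 + v) + r) = √((13297 + 4514) - 165763/6) = √(17811 - 165763/6) = √(-58897/6) = I*√353382/6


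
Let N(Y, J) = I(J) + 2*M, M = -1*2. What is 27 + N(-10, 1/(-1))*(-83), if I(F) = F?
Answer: 442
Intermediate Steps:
M = -2
N(Y, J) = -4 + J (N(Y, J) = J + 2*(-2) = J - 4 = -4 + J)
27 + N(-10, 1/(-1))*(-83) = 27 + (-4 + 1/(-1))*(-83) = 27 + (-4 - 1)*(-83) = 27 - 5*(-83) = 27 + 415 = 442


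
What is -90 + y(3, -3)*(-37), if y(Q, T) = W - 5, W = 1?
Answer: 58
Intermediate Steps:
y(Q, T) = -4 (y(Q, T) = 1 - 5 = -4)
-90 + y(3, -3)*(-37) = -90 - 4*(-37) = -90 + 148 = 58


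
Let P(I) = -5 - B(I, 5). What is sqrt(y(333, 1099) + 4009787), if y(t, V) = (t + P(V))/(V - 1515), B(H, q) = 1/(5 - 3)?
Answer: sqrt(43369847677)/104 ≈ 2002.4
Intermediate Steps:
B(H, q) = 1/2
P(I) = -11/2 (P(I) = -5 - 1*1/2 = -5 - 1/2 = -11/2)
y(t, V) = (-11/2 + t)/(-1515 + V) (y(t, V) = (t - 11/2)/(V - 1515) = (-11/2 + t)/(-1515 + V))
sqrt(y(333, 1099) + 4009787) = sqrt((-11/2 + 333)/(-1515 + 1099) + 4009787) = sqrt((655/2)/(-416) + 4009787) = sqrt(-1/416*655/2 + 4009787) = sqrt(-655/832 + 4009787) = sqrt(3336142129/832) = sqrt(43369847677)/104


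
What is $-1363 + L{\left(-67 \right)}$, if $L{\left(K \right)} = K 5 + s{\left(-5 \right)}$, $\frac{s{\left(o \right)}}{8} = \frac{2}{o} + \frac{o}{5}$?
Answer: $- \frac{8546}{5} \approx -1709.2$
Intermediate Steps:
$s{\left(o \right)} = \frac{16}{o} + \frac{8 o}{5}$ ($s{\left(o \right)} = 8 \left(\frac{2}{o} + \frac{o}{5}\right) = \frac{16}{o} + \frac{8 o}{5}$)
$L{\left(K \right)} = - \frac{56}{5} + 5 K$ ($L{\left(K \right)} = K 5 + \left(\frac{16}{-5} + \frac{8}{5} \left(-5\right)\right) = 5 K + \left(16 \left(- \frac{1}{5}\right) - 8\right) = 5 K - \frac{56}{5} = - \frac{56}{5} + 5 K$)
$-1363 + L{\left(-67 \right)} = -1363 + \left(- \frac{56}{5} + 5 \left(-67\right)\right) = -1363 - \frac{1731}{5} = - \frac{8546}{5}$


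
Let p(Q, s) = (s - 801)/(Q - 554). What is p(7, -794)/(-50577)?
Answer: -1595/27665619 ≈ -5.7653e-5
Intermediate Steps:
p(Q, s) = (-801 + s)/(-554 + Q)
p(7, -794)/(-50577) = ((-801 - 794)/(-554 + 7))/(-50577) = (-1595/(-547))*(-1/50577) = -1/547*(-1595)*(-1/50577) = (1595/547)*(-1/50577) = -1595/27665619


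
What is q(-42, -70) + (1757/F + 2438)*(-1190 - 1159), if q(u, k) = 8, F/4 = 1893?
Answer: -14455955227/2524 ≈ -5.7274e+6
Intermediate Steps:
F = 7572 (F = 4*1893 = 7572)
q(-42, -70) + (1757/F + 2438)*(-1190 - 1159) = 8 + (1757/7572 + 2438)*(-1190 - 1159) = 8 + (1757*(1/7572) + 2438)*(-2349) = 8 + (1757/7572 + 2438)*(-2349) = 8 + (18462293/7572)*(-2349) = 8 - 14455975419/2524 = -14455955227/2524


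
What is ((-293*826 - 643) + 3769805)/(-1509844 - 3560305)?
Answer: -3527144/5070149 ≈ -0.69567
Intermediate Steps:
((-293*826 - 643) + 3769805)/(-1509844 - 3560305) = ((-242018 - 643) + 3769805)/(-5070149) = (-242661 + 3769805)*(-1/5070149) = 3527144*(-1/5070149) = -3527144/5070149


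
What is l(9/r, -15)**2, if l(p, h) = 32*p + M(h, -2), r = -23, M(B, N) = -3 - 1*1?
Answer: 144400/529 ≈ 272.97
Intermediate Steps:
M(B, N) = -4 (M(B, N) = -3 - 1 = -4)
l(p, h) = -4 + 32*p (l(p, h) = 32*p - 4 = -4 + 32*p)
l(9/r, -15)**2 = (-4 + 32*(9/(-23)))**2 = (-4 + 32*(9*(-1/23)))**2 = (-4 + 32*(-9/23))**2 = (-4 - 288/23)**2 = (-380/23)**2 = 144400/529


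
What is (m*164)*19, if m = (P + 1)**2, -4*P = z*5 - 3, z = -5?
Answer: 199424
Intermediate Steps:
P = 7 (P = -(-5*5 - 3)/4 = -(-25 - 3)/4 = -1/4*(-28) = 7)
m = 64 (m = (7 + 1)**2 = 8**2 = 64)
(m*164)*19 = (64*164)*19 = 10496*19 = 199424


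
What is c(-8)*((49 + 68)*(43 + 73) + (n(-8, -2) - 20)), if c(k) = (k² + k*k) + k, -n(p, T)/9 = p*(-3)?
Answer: 1600320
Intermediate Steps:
n(p, T) = 27*p (n(p, T) = -9*p*(-3) = -(-27)*p = 27*p)
c(k) = k + 2*k² (c(k) = (k² + k²) + k = 2*k² + k = k + 2*k²)
c(-8)*((49 + 68)*(43 + 73) + (n(-8, -2) - 20)) = (-8*(1 + 2*(-8)))*((49 + 68)*(43 + 73) + (27*(-8) - 20)) = (-8*(1 - 16))*(117*116 + (-216 - 20)) = (-8*(-15))*(13572 - 236) = 120*13336 = 1600320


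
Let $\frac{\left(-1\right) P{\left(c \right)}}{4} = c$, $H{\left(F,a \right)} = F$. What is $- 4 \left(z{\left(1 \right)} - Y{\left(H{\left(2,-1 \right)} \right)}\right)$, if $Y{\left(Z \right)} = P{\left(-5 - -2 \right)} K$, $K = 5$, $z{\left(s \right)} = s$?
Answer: $236$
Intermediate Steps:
$P{\left(c \right)} = - 4 c$
$Y{\left(Z \right)} = 60$ ($Y{\left(Z \right)} = - 4 \left(-5 - -2\right) 5 = - 4 \left(-5 + 2\right) 5 = \left(-4\right) \left(-3\right) 5 = 12 \cdot 5 = 60$)
$- 4 \left(z{\left(1 \right)} - Y{\left(H{\left(2,-1 \right)} \right)}\right) = - 4 \left(1 - 60\right) = \left(-4\right) \left(-59\right) = 236$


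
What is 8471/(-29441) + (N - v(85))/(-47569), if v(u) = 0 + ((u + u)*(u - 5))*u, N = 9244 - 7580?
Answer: 33581849177/1400478929 ≈ 23.979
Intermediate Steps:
N = 1664
v(u) = 2*u²*(-5 + u) (v(u) = 0 + ((2*u)*(-5 + u))*u = 0 + (2*u*(-5 + u))*u = 0 + 2*u²*(-5 + u) = 2*u²*(-5 + u))
8471/(-29441) + (N - v(85))/(-47569) = 8471/(-29441) + (1664 - 2*85²*(-5 + 85))/(-47569) = 8471*(-1/29441) + (1664 - 2*7225*80)*(-1/47569) = -8471/29441 + (1664 - 1*1156000)*(-1/47569) = -8471/29441 + (1664 - 1156000)*(-1/47569) = -8471/29441 - 1154336*(-1/47569) = -8471/29441 + 1154336/47569 = 33581849177/1400478929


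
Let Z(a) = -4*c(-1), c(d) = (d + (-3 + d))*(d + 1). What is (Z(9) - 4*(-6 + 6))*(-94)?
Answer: 0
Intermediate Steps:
c(d) = (1 + d)*(-3 + 2*d) (c(d) = (-3 + 2*d)*(1 + d) = (1 + d)*(-3 + 2*d))
Z(a) = 0 (Z(a) = -4*(-3 - 1*(-1) + 2*(-1)²) = -4*(-3 + 1 + 2*1) = -4*(-3 + 1 + 2) = -4*0 = 0)
(Z(9) - 4*(-6 + 6))*(-94) = (0 - 4*(-6 + 6))*(-94) = (0 - 4*0)*(-94) = (0 + 0)*(-94) = 0*(-94) = 0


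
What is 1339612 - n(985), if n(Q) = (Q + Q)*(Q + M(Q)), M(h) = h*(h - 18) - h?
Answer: -1875075538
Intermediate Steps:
M(h) = -h + h*(-18 + h) (M(h) = h*(-18 + h) - h = -h + h*(-18 + h))
n(Q) = 2*Q*(Q + Q*(-19 + Q)) (n(Q) = (Q + Q)*(Q + Q*(-19 + Q)) = (2*Q)*(Q + Q*(-19 + Q)) = 2*Q*(Q + Q*(-19 + Q)))
1339612 - n(985) = 1339612 - 2*985²*(-18 + 985) = 1339612 - 2*970225*967 = 1339612 - 1*1876415150 = 1339612 - 1876415150 = -1875075538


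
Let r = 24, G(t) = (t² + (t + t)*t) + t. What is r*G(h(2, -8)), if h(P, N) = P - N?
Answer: 7440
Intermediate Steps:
G(t) = t + 3*t² (G(t) = (t² + (2*t)*t) + t = (t² + 2*t²) + t = 3*t² + t = t + 3*t²)
r*G(h(2, -8)) = 24*((2 - 1*(-8))*(1 + 3*(2 - 1*(-8)))) = 24*((2 + 8)*(1 + 3*(2 + 8))) = 24*(10*(1 + 3*10)) = 24*(10*(1 + 30)) = 24*(10*31) = 24*310 = 7440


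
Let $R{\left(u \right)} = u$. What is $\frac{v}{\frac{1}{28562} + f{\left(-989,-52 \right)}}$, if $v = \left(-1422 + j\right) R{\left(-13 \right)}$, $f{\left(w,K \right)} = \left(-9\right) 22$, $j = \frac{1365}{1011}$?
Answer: $- \frac{177766089254}{1905827675} \approx -93.275$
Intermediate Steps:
$j = \frac{455}{337}$ ($j = 1365 \cdot \frac{1}{1011} = \frac{455}{337} \approx 1.3501$)
$f{\left(w,K \right)} = -198$
$v = \frac{6223867}{337}$ ($v = \left(-1422 + \frac{455}{337}\right) \left(-13\right) = \left(- \frac{478759}{337}\right) \left(-13\right) = \frac{6223867}{337} \approx 18468.0$)
$\frac{v}{\frac{1}{28562} + f{\left(-989,-52 \right)}} = \frac{6223867}{337 \left(\frac{1}{28562} - 198\right)} = \frac{6223867}{337 \left(- \frac{5655275}{28562}\right)} = \frac{6223867}{337} \left(- \frac{28562}{5655275}\right) = - \frac{177766089254}{1905827675}$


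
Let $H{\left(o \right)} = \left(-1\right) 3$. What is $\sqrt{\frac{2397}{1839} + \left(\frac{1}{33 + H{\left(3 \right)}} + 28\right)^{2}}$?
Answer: $\frac{\sqrt{266215082389}}{18390} \approx 28.057$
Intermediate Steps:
$H{\left(o \right)} = -3$
$\sqrt{\frac{2397}{1839} + \left(\frac{1}{33 + H{\left(3 \right)}} + 28\right)^{2}} = \sqrt{\frac{2397}{1839} + \left(\frac{1}{33 - 3} + 28\right)^{2}} = \sqrt{2397 \cdot \frac{1}{1839} + \left(\frac{1}{30} + 28\right)^{2}} = \sqrt{\frac{799}{613} + \left(\frac{1}{30} + 28\right)^{2}} = \sqrt{\frac{799}{613} + \left(\frac{841}{30}\right)^{2}} = \sqrt{\frac{799}{613} + \frac{707281}{900}} = \sqrt{\frac{434282353}{551700}} = \frac{\sqrt{266215082389}}{18390}$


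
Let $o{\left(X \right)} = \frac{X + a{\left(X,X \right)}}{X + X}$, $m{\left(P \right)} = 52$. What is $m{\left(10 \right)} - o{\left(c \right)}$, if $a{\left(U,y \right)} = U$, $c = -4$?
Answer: $51$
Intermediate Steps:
$o{\left(X \right)} = 1$ ($o{\left(X \right)} = \frac{X + X}{X + X} = \frac{2 X}{2 X} = 2 X \frac{1}{2 X} = 1$)
$m{\left(10 \right)} - o{\left(c \right)} = 52 - 1 = 51$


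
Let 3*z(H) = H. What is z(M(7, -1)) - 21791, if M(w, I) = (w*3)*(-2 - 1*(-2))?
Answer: -21791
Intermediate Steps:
M(w, I) = 0 (M(w, I) = (3*w)*(-2 + 2) = (3*w)*0 = 0)
z(H) = H/3
z(M(7, -1)) - 21791 = (1/3)*0 - 21791 = 0 - 21791 = -21791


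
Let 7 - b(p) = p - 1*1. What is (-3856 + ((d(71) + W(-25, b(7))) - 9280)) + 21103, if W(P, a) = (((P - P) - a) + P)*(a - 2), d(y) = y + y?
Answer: 8135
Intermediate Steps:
d(y) = 2*y
b(p) = 8 - p (b(p) = 7 - (p - 1*1) = 7 - (p - 1) = 7 - (-1 + p) = 7 + (1 - p) = 8 - p)
W(P, a) = (-2 + a)*(P - a) (W(P, a) = ((0 - a) + P)*(-2 + a) = (-a + P)*(-2 + a) = (P - a)*(-2 + a) = (-2 + a)*(P - a))
(-3856 + ((d(71) + W(-25, b(7))) - 9280)) + 21103 = (-3856 + ((2*71 + (-(8 - 1*7)**2 - 2*(-25) + 2*(8 - 1*7) - 25*(8 - 1*7))) - 9280)) + 21103 = (-3856 + ((142 + (-(8 - 7)**2 + 50 + 2*(8 - 7) - 25*(8 - 7))) - 9280)) + 21103 = (-3856 + ((142 + (-1*1**2 + 50 + 2*1 - 25*1)) - 9280)) + 21103 = (-3856 + ((142 + (-1*1 + 50 + 2 - 25)) - 9280)) + 21103 = (-3856 + ((142 + (-1 + 50 + 2 - 25)) - 9280)) + 21103 = (-3856 + ((142 + 26) - 9280)) + 21103 = (-3856 + (168 - 9280)) + 21103 = (-3856 - 9112) + 21103 = -12968 + 21103 = 8135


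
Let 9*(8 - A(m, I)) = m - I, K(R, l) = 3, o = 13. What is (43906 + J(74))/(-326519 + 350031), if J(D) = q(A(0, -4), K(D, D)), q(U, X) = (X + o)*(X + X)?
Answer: 22001/11756 ≈ 1.8715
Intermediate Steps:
A(m, I) = 8 - m/9 + I/9 (A(m, I) = 8 - (m - I)/9 = 8 + (-m/9 + I/9) = 8 - m/9 + I/9)
q(U, X) = 2*X*(13 + X) (q(U, X) = (X + 13)*(X + X) = (13 + X)*(2*X) = 2*X*(13 + X))
J(D) = 96 (J(D) = 2*3*(13 + 3) = 2*3*16 = 96)
(43906 + J(74))/(-326519 + 350031) = (43906 + 96)/(-326519 + 350031) = 44002/23512 = 44002*(1/23512) = 22001/11756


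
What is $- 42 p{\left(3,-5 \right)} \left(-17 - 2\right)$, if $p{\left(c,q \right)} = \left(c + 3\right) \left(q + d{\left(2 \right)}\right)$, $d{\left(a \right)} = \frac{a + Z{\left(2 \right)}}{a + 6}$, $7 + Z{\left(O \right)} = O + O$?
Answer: $- \frac{49077}{2} \approx -24539.0$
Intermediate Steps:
$Z{\left(O \right)} = -7 + 2 O$ ($Z{\left(O \right)} = -7 + \left(O + O\right) = -7 + 2 O$)
$d{\left(a \right)} = \frac{-3 + a}{6 + a}$ ($d{\left(a \right)} = \frac{a + \left(-7 + 2 \cdot 2\right)}{a + 6} = \frac{a + \left(-7 + 4\right)}{6 + a} = \frac{a - 3}{6 + a} = \frac{-3 + a}{6 + a}$)
$p{\left(c,q \right)} = \left(3 + c\right) \left(- \frac{1}{8} + q\right)$ ($p{\left(c,q \right)} = \left(c + 3\right) \left(q + \frac{-3 + 2}{6 + 2}\right) = \left(3 + c\right) \left(q + \frac{1}{8} \left(-1\right)\right) = \left(3 + c\right) \left(q - \frac{1}{8}\right) = \left(3 + c\right) \left(- \frac{1}{8} + q\right)$)
$- 42 p{\left(3,-5 \right)} \left(-17 - 2\right) = - 42 \left(- \frac{3}{8} + 3 \left(-5\right) - \frac{3}{8} + 3 \left(-5\right)\right) \left(-17 - 2\right) = - 42 \left(- \frac{3}{8} - 15 - \frac{3}{8} - 15\right) \left(-19\right) = \left(-42\right) \left(- \frac{123}{4}\right) \left(-19\right) = \frac{2583}{2} \left(-19\right) = - \frac{49077}{2}$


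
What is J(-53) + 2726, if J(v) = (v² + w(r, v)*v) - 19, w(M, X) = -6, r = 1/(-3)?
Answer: 5834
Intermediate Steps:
r = -⅓ ≈ -0.33333
J(v) = -19 + v² - 6*v (J(v) = (v² - 6*v) - 19 = -19 + v² - 6*v)
J(-53) + 2726 = (-19 + (-53)² - 6*(-53)) + 2726 = (-19 + 2809 + 318) + 2726 = 3108 + 2726 = 5834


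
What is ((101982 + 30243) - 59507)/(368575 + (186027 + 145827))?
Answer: 72718/700429 ≈ 0.10382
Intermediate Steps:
((101982 + 30243) - 59507)/(368575 + (186027 + 145827)) = (132225 - 59507)/(368575 + 331854) = 72718/700429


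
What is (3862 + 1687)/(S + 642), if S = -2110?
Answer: -5549/1468 ≈ -3.7800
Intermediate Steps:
(3862 + 1687)/(S + 642) = (3862 + 1687)/(-2110 + 642) = 5549/(-1468) = 5549*(-1/1468) = -5549/1468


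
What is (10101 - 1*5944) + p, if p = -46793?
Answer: -42636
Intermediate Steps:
(10101 - 1*5944) + p = (10101 - 1*5944) - 46793 = (10101 - 5944) - 46793 = 4157 - 46793 = -42636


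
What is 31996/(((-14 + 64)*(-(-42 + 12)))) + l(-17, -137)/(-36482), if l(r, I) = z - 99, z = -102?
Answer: 291894893/13680750 ≈ 21.336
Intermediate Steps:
l(r, I) = -201 (l(r, I) = -102 - 99 = -201)
31996/(((-14 + 64)*(-(-42 + 12)))) + l(-17, -137)/(-36482) = 31996/(((-14 + 64)*(-(-42 + 12)))) - 201/(-36482) = 31996/((50*(-1*(-30)))) - 201*(-1/36482) = 31996/((50*30)) + 201/36482 = 31996/1500 + 201/36482 = 31996*(1/1500) + 201/36482 = 7999/375 + 201/36482 = 291894893/13680750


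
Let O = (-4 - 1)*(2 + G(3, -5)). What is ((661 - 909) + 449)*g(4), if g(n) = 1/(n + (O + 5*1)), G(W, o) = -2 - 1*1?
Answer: 201/14 ≈ 14.357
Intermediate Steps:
G(W, o) = -3 (G(W, o) = -2 - 1 = -3)
O = 5 (O = (-4 - 1)*(2 - 3) = -5*(-1) = 5)
g(n) = 1/(10 + n) (g(n) = 1/(n + (5 + 5*1)) = 1/(n + (5 + 5)) = 1/(n + 10) = 1/(10 + n))
((661 - 909) + 449)*g(4) = ((661 - 909) + 449)/(10 + 4) = (-248 + 449)/14 = 201*(1/14) = 201/14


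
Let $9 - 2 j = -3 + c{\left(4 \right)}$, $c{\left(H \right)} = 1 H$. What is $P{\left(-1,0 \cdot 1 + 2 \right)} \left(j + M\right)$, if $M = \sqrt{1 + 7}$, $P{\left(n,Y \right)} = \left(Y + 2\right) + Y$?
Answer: $24 + 12 \sqrt{2} \approx 40.971$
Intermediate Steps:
$c{\left(H \right)} = H$
$P{\left(n,Y \right)} = 2 + 2 Y$ ($P{\left(n,Y \right)} = \left(2 + Y\right) + Y = 2 + 2 Y$)
$M = 2 \sqrt{2}$ ($M = \sqrt{8} = 2 \sqrt{2} \approx 2.8284$)
$j = 4$ ($j = \frac{9}{2} - \frac{-3 + 4}{2} = \frac{9}{2} - \frac{1}{2} = 4$)
$P{\left(-1,0 \cdot 1 + 2 \right)} \left(j + M\right) = \left(2 + 2 \left(0 \cdot 1 + 2\right)\right) \left(4 + 2 \sqrt{2}\right) = \left(2 + 2 \left(0 + 2\right)\right) \left(4 + 2 \sqrt{2}\right) = \left(2 + 2 \cdot 2\right) \left(4 + 2 \sqrt{2}\right) = \left(2 + 4\right) \left(4 + 2 \sqrt{2}\right) = 6 \left(4 + 2 \sqrt{2}\right) = 24 + 12 \sqrt{2}$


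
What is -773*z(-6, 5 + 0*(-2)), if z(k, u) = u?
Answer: -3865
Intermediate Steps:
-773*z(-6, 5 + 0*(-2)) = -773*(5 + 0*(-2)) = -773*(5 + 0) = -773*5 = -3865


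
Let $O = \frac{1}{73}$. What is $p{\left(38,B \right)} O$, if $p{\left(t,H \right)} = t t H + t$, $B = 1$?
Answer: $\frac{1482}{73} \approx 20.301$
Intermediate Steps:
$p{\left(t,H \right)} = t + H t^{2}$ ($p{\left(t,H \right)} = t^{2} H + t = H t^{2} + t = t + H t^{2}$)
$O = \frac{1}{73} \approx 0.013699$
$p{\left(38,B \right)} O = 38 \left(1 + 1 \cdot 38\right) \frac{1}{73} = 38 \left(1 + 38\right) \frac{1}{73} = 38 \cdot 39 \cdot \frac{1}{73} = 1482 \cdot \frac{1}{73} = \frac{1482}{73}$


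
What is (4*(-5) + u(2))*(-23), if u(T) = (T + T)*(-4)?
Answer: 828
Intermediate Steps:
u(T) = -8*T (u(T) = (2*T)*(-4) = -8*T)
(4*(-5) + u(2))*(-23) = (4*(-5) - 8*2)*(-23) = (-20 - 16)*(-23) = -36*(-23) = 828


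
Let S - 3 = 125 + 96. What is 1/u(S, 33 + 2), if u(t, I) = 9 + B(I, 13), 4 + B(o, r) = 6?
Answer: 1/11 ≈ 0.090909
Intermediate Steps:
B(o, r) = 2 (B(o, r) = -4 + 6 = 2)
S = 224 (S = 3 + (125 + 96) = 3 + 221 = 224)
u(t, I) = 11 (u(t, I) = 9 + 2 = 11)
1/u(S, 33 + 2) = 1/11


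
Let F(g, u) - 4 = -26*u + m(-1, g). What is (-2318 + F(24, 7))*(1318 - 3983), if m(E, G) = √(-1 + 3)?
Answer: 6651840 - 2665*√2 ≈ 6.6481e+6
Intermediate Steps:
m(E, G) = √2
F(g, u) = 4 + √2 - 26*u (F(g, u) = 4 + (-26*u + √2) = 4 + (√2 - 26*u) = 4 + √2 - 26*u)
(-2318 + F(24, 7))*(1318 - 3983) = (-2318 + (4 + √2 - 26*7))*(1318 - 3983) = (-2318 + (4 + √2 - 182))*(-2665) = (-2318 + (-178 + √2))*(-2665) = (-2496 + √2)*(-2665) = 6651840 - 2665*√2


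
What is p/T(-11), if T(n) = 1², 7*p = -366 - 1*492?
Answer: -858/7 ≈ -122.57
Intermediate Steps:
p = -858/7 (p = (-366 - 1*492)/7 = (-366 - 492)/7 = (⅐)*(-858) = -858/7 ≈ -122.57)
T(n) = 1
p/T(-11) = -858/7/1 = -858/7*1 = -858/7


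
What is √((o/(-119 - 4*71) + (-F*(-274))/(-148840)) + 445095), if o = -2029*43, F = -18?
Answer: √26911239377254570/245830 ≈ 667.32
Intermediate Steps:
o = -87247
√((o/(-119 - 4*71) + (-F*(-274))/(-148840)) + 445095) = √((-87247/(-119 - 4*71) + (-1*(-18)*(-274))/(-148840)) + 445095) = √((-87247/(-119 - 284) + (18*(-274))*(-1/148840)) + 445095) = √((-87247/(-403) - 4932*(-1/148840)) + 445095) = √((-87247*(-1/403) + 1233/37210) + 445095) = √((87247/403 + 1233/37210) + 445095) = √(3246957769/14995630 + 445095) = √(6677726892619/14995630) = √26911239377254570/245830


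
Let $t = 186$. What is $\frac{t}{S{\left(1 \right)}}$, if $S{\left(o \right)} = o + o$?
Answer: $93$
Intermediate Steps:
$S{\left(o \right)} = 2 o$
$\frac{t}{S{\left(1 \right)}} = \frac{186}{2 \cdot 1} = \frac{186}{2} = 186 \cdot \frac{1}{2} = 93$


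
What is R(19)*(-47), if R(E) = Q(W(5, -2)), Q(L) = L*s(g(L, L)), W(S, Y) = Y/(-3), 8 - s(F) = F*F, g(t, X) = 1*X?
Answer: -6392/27 ≈ -236.74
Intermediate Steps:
g(t, X) = X
s(F) = 8 - F**2 (s(F) = 8 - F*F = 8 - F**2)
W(S, Y) = -Y/3 (W(S, Y) = Y*(-1/3) = -Y/3)
Q(L) = L*(8 - L**2)
R(E) = 136/27 (R(E) = (-1/3*(-2))*(8 - (-1/3*(-2))**2) = 2*(8 - (2/3)**2)/3 = 2*(8 - 1*4/9)/3 = 2*(8 - 4/9)/3 = (2/3)*(68/9) = 136/27)
R(19)*(-47) = (136/27)*(-47) = -6392/27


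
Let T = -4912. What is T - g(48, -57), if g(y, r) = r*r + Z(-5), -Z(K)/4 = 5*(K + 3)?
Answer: -8201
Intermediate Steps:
Z(K) = -60 - 20*K (Z(K) = -20*(K + 3) = -20*(3 + K) = -4*(15 + 5*K) = -60 - 20*K)
g(y, r) = 40 + r² (g(y, r) = r*r + (-60 - 20*(-5)) = r² + (-60 + 100) = r² + 40 = 40 + r²)
T - g(48, -57) = -4912 - (40 + (-57)²) = -4912 - (40 + 3249) = -4912 - 1*3289 = -4912 - 3289 = -8201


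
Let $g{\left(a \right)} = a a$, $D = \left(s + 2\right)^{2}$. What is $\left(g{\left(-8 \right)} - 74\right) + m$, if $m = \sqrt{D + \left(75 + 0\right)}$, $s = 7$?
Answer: $-10 + 2 \sqrt{39} \approx 2.49$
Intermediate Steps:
$D = 81$ ($D = \left(7 + 2\right)^{2} = 9^{2} = 81$)
$m = 2 \sqrt{39}$ ($m = \sqrt{81 + \left(75 + 0\right)} = \sqrt{81 + 75} = \sqrt{156} = 2 \sqrt{39} \approx 12.49$)
$g{\left(a \right)} = a^{2}$
$\left(g{\left(-8 \right)} - 74\right) + m = \left(\left(-8\right)^{2} - 74\right) + 2 \sqrt{39} = \left(64 - 74\right) + 2 \sqrt{39} = -10 + 2 \sqrt{39}$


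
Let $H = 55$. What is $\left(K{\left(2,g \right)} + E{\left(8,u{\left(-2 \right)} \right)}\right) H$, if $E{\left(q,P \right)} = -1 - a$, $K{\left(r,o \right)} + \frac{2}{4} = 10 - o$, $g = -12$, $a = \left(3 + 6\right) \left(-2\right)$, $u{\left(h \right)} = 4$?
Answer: $\frac{4235}{2} \approx 2117.5$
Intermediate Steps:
$a = -18$ ($a = 9 \left(-2\right) = -18$)
$K{\left(r,o \right)} = \frac{19}{2} - o$ ($K{\left(r,o \right)} = - \frac{1}{2} - \left(-10 + o\right) = \frac{19}{2} - o$)
$E{\left(q,P \right)} = 17$ ($E{\left(q,P \right)} = -1 - -18 = -1 + 18 = 17$)
$\left(K{\left(2,g \right)} + E{\left(8,u{\left(-2 \right)} \right)}\right) H = \left(\left(\frac{19}{2} - -12\right) + 17\right) 55 = \left(\left(\frac{19}{2} + 12\right) + 17\right) 55 = \left(\frac{43}{2} + 17\right) 55 = \frac{77}{2} \cdot 55 = \frac{4235}{2}$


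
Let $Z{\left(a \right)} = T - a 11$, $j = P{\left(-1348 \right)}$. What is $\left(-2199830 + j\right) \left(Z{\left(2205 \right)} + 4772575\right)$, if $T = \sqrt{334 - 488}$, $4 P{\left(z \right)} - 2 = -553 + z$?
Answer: $-10447751050520 - \frac{8801219 i \sqrt{154}}{4} \approx -1.0448 \cdot 10^{13} - 2.7305 \cdot 10^{7} i$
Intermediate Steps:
$P{\left(z \right)} = - \frac{551}{4} + \frac{z}{4}$ ($P{\left(z \right)} = \frac{1}{2} + \frac{-553 + z}{4} = \frac{1}{2} + \left(- \frac{553}{4} + \frac{z}{4}\right) = - \frac{551}{4} + \frac{z}{4}$)
$T = i \sqrt{154}$ ($T = \sqrt{-154} = i \sqrt{154} \approx 12.41 i$)
$j = - \frac{1899}{4}$ ($j = - \frac{551}{4} + \frac{1}{4} \left(-1348\right) = - \frac{551}{4} - 337 = - \frac{1899}{4} \approx -474.75$)
$Z{\left(a \right)} = - 11 a + i \sqrt{154}$ ($Z{\left(a \right)} = i \sqrt{154} - a 11 = i \sqrt{154} - 11 a = - 11 a + i \sqrt{154}$)
$\left(-2199830 + j\right) \left(Z{\left(2205 \right)} + 4772575\right) = \left(-2199830 - \frac{1899}{4}\right) \left(\left(\left(-11\right) 2205 + i \sqrt{154}\right) + 4772575\right) = - \frac{8801219 \left(\left(-24255 + i \sqrt{154}\right) + 4772575\right)}{4} = - \frac{8801219 \left(4748320 + i \sqrt{154}\right)}{4} = -10447751050520 - \frac{8801219 i \sqrt{154}}{4}$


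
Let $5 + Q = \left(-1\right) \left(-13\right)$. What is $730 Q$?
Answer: $5840$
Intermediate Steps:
$Q = 8$ ($Q = -5 - -13 = -5 + 13 = 8$)
$730 Q = 730 \cdot 8 = 5840$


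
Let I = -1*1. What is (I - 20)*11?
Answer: -231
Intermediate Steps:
I = -1
(I - 20)*11 = (-1 - 20)*11 = -21*11 = -231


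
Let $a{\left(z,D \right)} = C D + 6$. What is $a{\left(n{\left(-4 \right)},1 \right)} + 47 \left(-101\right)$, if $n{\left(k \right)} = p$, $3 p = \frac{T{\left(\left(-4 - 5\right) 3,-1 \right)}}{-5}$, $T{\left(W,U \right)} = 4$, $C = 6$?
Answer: $-4735$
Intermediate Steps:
$p = - \frac{4}{15}$ ($p = \frac{4 \frac{1}{-5}}{3} = \frac{4 \left(- \frac{1}{5}\right)}{3} = \frac{1}{3} \left(- \frac{4}{5}\right) = - \frac{4}{15} \approx -0.26667$)
$n{\left(k \right)} = - \frac{4}{15}$
$a{\left(z,D \right)} = 6 + 6 D$ ($a{\left(z,D \right)} = 6 D + 6 = 6 + 6 D$)
$a{\left(n{\left(-4 \right)},1 \right)} + 47 \left(-101\right) = \left(6 + 6 \cdot 1\right) + 47 \left(-101\right) = \left(6 + 6\right) - 4747 = 12 - 4747 = -4735$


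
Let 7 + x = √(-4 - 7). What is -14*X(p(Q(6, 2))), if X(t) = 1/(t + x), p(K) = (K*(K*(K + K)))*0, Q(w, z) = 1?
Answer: 49/30 + 7*I*√11/30 ≈ 1.6333 + 0.77388*I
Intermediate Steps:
x = -7 + I*√11 (x = -7 + √(-4 - 7) = -7 + √(-11) = -7 + I*√11 ≈ -7.0 + 3.3166*I)
p(K) = 0 (p(K) = (K*(K*(2*K)))*0 = (K*(2*K²))*0 = (2*K³)*0 = 0)
X(t) = 1/(-7 + t + I*√11) (X(t) = 1/(t + (-7 + I*√11)) = 1/(-7 + t + I*√11))
-14*X(p(Q(6, 2))) = -14/(-7 + 0 + I*√11) = -14/(-7 + I*√11)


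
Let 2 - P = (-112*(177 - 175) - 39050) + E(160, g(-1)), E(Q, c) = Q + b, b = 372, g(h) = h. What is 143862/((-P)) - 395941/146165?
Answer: -18183963667/2831508380 ≈ -6.4220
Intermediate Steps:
E(Q, c) = 372 + Q (E(Q, c) = Q + 372 = 372 + Q)
P = 38744 (P = 2 - ((-112*(177 - 175) - 39050) + (372 + 160)) = 2 - ((-112*2 - 39050) + 532) = 2 - ((-224 - 39050) + 532) = 2 - (-39274 + 532) = 2 - 1*(-38742) = 2 + 38742 = 38744)
143862/((-P)) - 395941/146165 = 143862/((-1*38744)) - 395941/146165 = 143862/(-38744) - 395941*1/146165 = 143862*(-1/38744) - 395941/146165 = -71931/19372 - 395941/146165 = -18183963667/2831508380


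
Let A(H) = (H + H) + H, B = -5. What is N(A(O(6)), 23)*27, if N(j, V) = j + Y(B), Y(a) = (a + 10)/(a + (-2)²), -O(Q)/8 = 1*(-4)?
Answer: 2457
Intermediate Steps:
O(Q) = 32 (O(Q) = -8*(-4) = 32)
A(H) = 3*H (A(H) = 2*H + H = 3*H)
Y(a) = (10 + a)/(4 + a) (Y(a) = (10 + a)/(a + 4) = (10 + a)/(4 + a))
N(j, V) = -5 + j (N(j, V) = j + (10 - 5)/(4 - 5) = j + 5/(-1) = j - 1*5 = j - 5 = -5 + j)
N(A(O(6)), 23)*27 = (-5 + 3*32)*27 = (-5 + 96)*27 = 91*27 = 2457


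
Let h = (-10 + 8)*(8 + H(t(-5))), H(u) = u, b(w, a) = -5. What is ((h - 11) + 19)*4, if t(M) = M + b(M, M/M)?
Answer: 48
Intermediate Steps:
t(M) = -5 + M (t(M) = M - 5 = -5 + M)
h = 4 (h = (-10 + 8)*(8 + (-5 - 5)) = -2*(8 - 10) = -2*(-2) = 4)
((h - 11) + 19)*4 = ((4 - 11) + 19)*4 = (-7 + 19)*4 = 12*4 = 48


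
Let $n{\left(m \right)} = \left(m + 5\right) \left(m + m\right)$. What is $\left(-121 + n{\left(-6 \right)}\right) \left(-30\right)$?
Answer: $3270$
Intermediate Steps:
$n{\left(m \right)} = 2 m \left(5 + m\right)$ ($n{\left(m \right)} = \left(5 + m\right) 2 m = 2 m \left(5 + m\right)$)
$\left(-121 + n{\left(-6 \right)}\right) \left(-30\right) = \left(-121 + 2 \left(-6\right) \left(5 - 6\right)\right) \left(-30\right) = \left(-121 + 2 \left(-6\right) \left(-1\right)\right) \left(-30\right) = \left(-121 + 12\right) \left(-30\right) = \left(-109\right) \left(-30\right) = 3270$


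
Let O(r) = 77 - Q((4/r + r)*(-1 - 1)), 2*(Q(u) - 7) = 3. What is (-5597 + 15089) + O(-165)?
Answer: 19121/2 ≈ 9560.5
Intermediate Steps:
Q(u) = 17/2 (Q(u) = 7 + (1/2)*3 = 7 + 3/2 = 17/2)
O(r) = 137/2 (O(r) = 77 - 1*17/2 = 77 - 17/2 = 137/2)
(-5597 + 15089) + O(-165) = (-5597 + 15089) + 137/2 = 9492 + 137/2 = 19121/2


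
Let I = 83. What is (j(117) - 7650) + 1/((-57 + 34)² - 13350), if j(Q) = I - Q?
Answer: -98516565/12821 ≈ -7684.0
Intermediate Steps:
j(Q) = 83 - Q
(j(117) - 7650) + 1/((-57 + 34)² - 13350) = ((83 - 1*117) - 7650) + 1/((-57 + 34)² - 13350) = ((83 - 117) - 7650) + 1/((-23)² - 13350) = (-34 - 7650) + 1/(529 - 13350) = -7684 + 1/(-12821) = -7684 - 1/12821 = -98516565/12821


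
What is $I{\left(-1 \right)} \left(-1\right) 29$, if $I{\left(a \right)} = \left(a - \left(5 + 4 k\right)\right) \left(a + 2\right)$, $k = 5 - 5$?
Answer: $174$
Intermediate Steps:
$k = 0$ ($k = 5 - 5 = 0$)
$I{\left(a \right)} = \left(-5 + a\right) \left(2 + a\right)$ ($I{\left(a \right)} = \left(a - 5\right) \left(a + 2\right) = \left(a + \left(0 - 5\right)\right) \left(2 + a\right) = \left(a - 5\right) \left(2 + a\right) = \left(-5 + a\right) \left(2 + a\right)$)
$I{\left(-1 \right)} \left(-1\right) 29 = \left(-10 + \left(-1\right)^{2} - -3\right) \left(-1\right) 29 = \left(-10 + 1 + 3\right) \left(-1\right) 29 = \left(-6\right) \left(-1\right) 29 = 6 \cdot 29 = 174$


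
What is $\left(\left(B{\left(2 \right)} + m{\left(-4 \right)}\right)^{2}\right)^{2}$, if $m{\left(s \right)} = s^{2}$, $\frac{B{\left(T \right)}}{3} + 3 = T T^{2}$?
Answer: $923521$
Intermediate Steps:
$B{\left(T \right)} = -9 + 3 T^{3}$ ($B{\left(T \right)} = -9 + 3 T T^{2} = -9 + 3 T^{3}$)
$\left(\left(B{\left(2 \right)} + m{\left(-4 \right)}\right)^{2}\right)^{2} = \left(\left(\left(-9 + 3 \cdot 2^{3}\right) + \left(-4\right)^{2}\right)^{2}\right)^{2} = \left(\left(\left(-9 + 3 \cdot 8\right) + 16\right)^{2}\right)^{2} = \left(\left(\left(-9 + 24\right) + 16\right)^{2}\right)^{2} = \left(\left(15 + 16\right)^{2}\right)^{2} = \left(31^{2}\right)^{2} = 961^{2} = 923521$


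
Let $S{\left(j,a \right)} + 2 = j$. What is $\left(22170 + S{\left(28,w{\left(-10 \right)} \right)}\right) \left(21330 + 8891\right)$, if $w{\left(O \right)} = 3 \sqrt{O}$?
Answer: $670785316$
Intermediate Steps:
$S{\left(j,a \right)} = -2 + j$
$\left(22170 + S{\left(28,w{\left(-10 \right)} \right)}\right) \left(21330 + 8891\right) = \left(22170 + \left(-2 + 28\right)\right) \left(21330 + 8891\right) = \left(22170 + 26\right) 30221 = 22196 \cdot 30221 = 670785316$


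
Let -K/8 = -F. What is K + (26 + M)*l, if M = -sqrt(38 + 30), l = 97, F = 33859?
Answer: 273394 - 194*sqrt(17) ≈ 2.7259e+5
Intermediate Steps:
M = -2*sqrt(17) (M = -sqrt(68) = -2*sqrt(17) ≈ -8.2462)
K = 270872 (K = -(-8)*33859 = -8*(-33859) = 270872)
K + (26 + M)*l = 270872 + (26 - 2*sqrt(17))*97 = 270872 + (2522 - 194*sqrt(17)) = 273394 - 194*sqrt(17)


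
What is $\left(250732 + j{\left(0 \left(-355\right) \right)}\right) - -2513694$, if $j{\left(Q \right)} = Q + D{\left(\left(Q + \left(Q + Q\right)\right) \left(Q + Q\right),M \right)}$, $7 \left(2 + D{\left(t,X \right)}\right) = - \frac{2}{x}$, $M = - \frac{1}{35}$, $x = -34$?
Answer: $\frac{328966457}{119} \approx 2.7644 \cdot 10^{6}$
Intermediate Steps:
$M = - \frac{1}{35}$ ($M = \left(-1\right) \frac{1}{35} = - \frac{1}{35} \approx -0.028571$)
$D{\left(t,X \right)} = - \frac{237}{119}$ ($D{\left(t,X \right)} = -2 + \frac{\left(-2\right) \frac{1}{-34}}{7} = -2 + \frac{\left(-2\right) \left(- \frac{1}{34}\right)}{7} = -2 + \frac{1}{7} \cdot \frac{1}{17} = -2 + \frac{1}{119} = - \frac{237}{119}$)
$j{\left(Q \right)} = - \frac{237}{119} + Q$ ($j{\left(Q \right)} = Q - \frac{237}{119} = - \frac{237}{119} + Q$)
$\left(250732 + j{\left(0 \left(-355\right) \right)}\right) - -2513694 = \left(250732 + \left(- \frac{237}{119} + 0 \left(-355\right)\right)\right) - -2513694 = \left(250732 + \left(- \frac{237}{119} + 0\right)\right) + 2513694 = \left(250732 - \frac{237}{119}\right) + 2513694 = \frac{29836871}{119} + 2513694 = \frac{328966457}{119}$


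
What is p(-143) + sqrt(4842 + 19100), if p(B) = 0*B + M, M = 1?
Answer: 1 + sqrt(23942) ≈ 155.73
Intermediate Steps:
p(B) = 1 (p(B) = 0*B + 1 = 0 + 1 = 1)
p(-143) + sqrt(4842 + 19100) = 1 + sqrt(4842 + 19100) = 1 + sqrt(23942)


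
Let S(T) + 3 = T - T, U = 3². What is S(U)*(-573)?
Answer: 1719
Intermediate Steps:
U = 9
S(T) = -3 (S(T) = -3 + (T - T) = -3 + 0 = -3)
S(U)*(-573) = -3*(-573) = 1719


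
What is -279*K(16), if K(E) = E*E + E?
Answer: -75888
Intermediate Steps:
K(E) = E + E**2 (K(E) = E**2 + E = E + E**2)
-279*K(16) = -4464*(1 + 16) = -4464*17 = -279*272 = -75888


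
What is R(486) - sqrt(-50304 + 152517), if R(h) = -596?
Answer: -596 - 3*sqrt(11357) ≈ -915.71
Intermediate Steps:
R(486) - sqrt(-50304 + 152517) = -596 - sqrt(-50304 + 152517) = -596 - sqrt(102213) = -596 - 3*sqrt(11357)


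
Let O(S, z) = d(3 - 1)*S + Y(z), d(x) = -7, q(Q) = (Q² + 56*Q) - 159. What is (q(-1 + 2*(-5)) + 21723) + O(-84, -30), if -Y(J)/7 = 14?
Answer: 21559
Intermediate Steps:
Y(J) = -98 (Y(J) = -7*14 = -98)
q(Q) = -159 + Q² + 56*Q
O(S, z) = -98 - 7*S (O(S, z) = -7*S - 98 = -98 - 7*S)
(q(-1 + 2*(-5)) + 21723) + O(-84, -30) = ((-159 + (-1 + 2*(-5))² + 56*(-1 + 2*(-5))) + 21723) + (-98 - 7*(-84)) = ((-159 + (-1 - 10)² + 56*(-1 - 10)) + 21723) + (-98 + 588) = ((-159 + (-11)² + 56*(-11)) + 21723) + 490 = ((-159 + 121 - 616) + 21723) + 490 = (-654 + 21723) + 490 = 21069 + 490 = 21559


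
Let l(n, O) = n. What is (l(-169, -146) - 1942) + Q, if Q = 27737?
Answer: 25626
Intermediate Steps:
(l(-169, -146) - 1942) + Q = (-169 - 1942) + 27737 = -2111 + 27737 = 25626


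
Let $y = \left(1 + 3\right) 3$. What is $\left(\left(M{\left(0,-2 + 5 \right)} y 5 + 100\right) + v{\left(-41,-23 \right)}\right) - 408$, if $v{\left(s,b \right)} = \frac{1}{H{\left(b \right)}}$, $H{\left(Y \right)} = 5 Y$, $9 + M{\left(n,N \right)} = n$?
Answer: $- \frac{97521}{115} \approx -848.01$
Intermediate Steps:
$M{\left(n,N \right)} = -9 + n$
$y = 12$ ($y = 4 \cdot 3 = 12$)
$v{\left(s,b \right)} = \frac{1}{5 b}$
$\left(\left(M{\left(0,-2 + 5 \right)} y 5 + 100\right) + v{\left(-41,-23 \right)}\right) - 408 = \left(\left(\left(-9 + 0\right) 12 \cdot 5 + 100\right) + \frac{1}{5 \left(-23\right)}\right) - 408 = \left(\left(\left(-9\right) 12 \cdot 5 + 100\right) + \frac{1}{5} \left(- \frac{1}{23}\right)\right) - 408 = \left(\left(\left(-108\right) 5 + 100\right) - \frac{1}{115}\right) - 408 = \left(\left(-540 + 100\right) - \frac{1}{115}\right) - 408 = \left(-440 - \frac{1}{115}\right) - 408 = - \frac{50601}{115} - 408 = - \frac{97521}{115}$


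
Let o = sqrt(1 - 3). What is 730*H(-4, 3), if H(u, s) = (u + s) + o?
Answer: -730 + 730*I*sqrt(2) ≈ -730.0 + 1032.4*I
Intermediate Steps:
o = I*sqrt(2) (o = sqrt(-2) = I*sqrt(2) ≈ 1.4142*I)
H(u, s) = s + u + I*sqrt(2) (H(u, s) = (u + s) + I*sqrt(2) = (s + u) + I*sqrt(2) = s + u + I*sqrt(2))
730*H(-4, 3) = 730*(3 - 4 + I*sqrt(2)) = 730*(-1 + I*sqrt(2)) = -730 + 730*I*sqrt(2)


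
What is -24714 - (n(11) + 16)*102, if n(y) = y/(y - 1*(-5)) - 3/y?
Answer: -2322171/88 ≈ -26388.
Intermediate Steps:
n(y) = -3/y + y/(5 + y) (n(y) = y/(y + 5) - 3/y = y/(5 + y) - 3/y = -3/y + y/(5 + y))
-24714 - (n(11) + 16)*102 = -24714 - ((-15 + 11² - 3*11)/(11*(5 + 11)) + 16)*102 = -24714 - ((1/11)*(-15 + 121 - 33)/16 + 16)*102 = -24714 - ((1/11)*(1/16)*73 + 16)*102 = -24714 - (73/176 + 16)*102 = -24714 - 2889*102/176 = -24714 - 1*147339/88 = -24714 - 147339/88 = -2322171/88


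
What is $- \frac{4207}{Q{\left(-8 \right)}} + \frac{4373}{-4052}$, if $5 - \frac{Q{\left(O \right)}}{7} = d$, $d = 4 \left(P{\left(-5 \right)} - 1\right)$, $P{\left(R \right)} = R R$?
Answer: $\frac{2037309}{368732} \approx 5.5252$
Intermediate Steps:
$P{\left(R \right)} = R^{2}$
$d = 96$ ($d = 4 \left(\left(-5\right)^{2} - 1\right) = 4 \left(25 - 1\right) = 4 \cdot 24 = 96$)
$Q{\left(O \right)} = -637$ ($Q{\left(O \right)} = 35 - 672 = -637$)
$- \frac{4207}{Q{\left(-8 \right)}} + \frac{4373}{-4052} = - \frac{4207}{-637} + \frac{4373}{-4052} = \left(-4207\right) \left(- \frac{1}{637}\right) + 4373 \left(- \frac{1}{4052}\right) = \frac{601}{91} - \frac{4373}{4052} = \frac{2037309}{368732}$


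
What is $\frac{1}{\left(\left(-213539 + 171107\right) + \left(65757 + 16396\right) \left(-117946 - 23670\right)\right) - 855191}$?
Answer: $- \frac{1}{11635076871} \approx -8.5947 \cdot 10^{-11}$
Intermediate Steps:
$\frac{1}{\left(\left(-213539 + 171107\right) + \left(65757 + 16396\right) \left(-117946 - 23670\right)\right) - 855191} = \frac{1}{\left(-42432 + 82153 \left(-141616\right)\right) - 855191} = \frac{1}{\left(-42432 - 11634179248\right) - 855191} = \frac{1}{-11634221680 - 855191} = \frac{1}{-11635076871} = - \frac{1}{11635076871}$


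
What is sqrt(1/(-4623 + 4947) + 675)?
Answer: sqrt(218701)/18 ≈ 25.981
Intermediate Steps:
sqrt(1/(-4623 + 4947) + 675) = sqrt(1/324 + 675) = sqrt(218701/324) = sqrt(218701)/18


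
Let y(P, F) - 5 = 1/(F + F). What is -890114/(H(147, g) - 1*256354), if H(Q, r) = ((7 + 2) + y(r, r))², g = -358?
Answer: 456322282784/131320955695 ≈ 3.4749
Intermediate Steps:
y(P, F) = 5 + 1/(2*F) (y(P, F) = 5 + 1/(F + F) = 5 + 1/(2*F))
H(Q, r) = (14 + 1/(2*r))² (H(Q, r) = ((7 + 2) + (5 + 1/(2*r)))² = (9 + (5 + 1/(2*r)))² = (14 + 1/(2*r))²)
-890114/(H(147, g) - 1*256354) = -890114/((¼)*(1 + 28*(-358))²/(-358)² - 1*256354) = -890114/((¼)*(1/128164)*(1 - 10024)² - 256354) = -890114/((¼)*(1/128164)*(-10023)² - 256354) = -890114/((¼)*(1/128164)*100460529 - 256354) = -890114/(100460529/512656 - 256354) = -890114/(-131320955695/512656) = -890114*(-512656/131320955695) = 456322282784/131320955695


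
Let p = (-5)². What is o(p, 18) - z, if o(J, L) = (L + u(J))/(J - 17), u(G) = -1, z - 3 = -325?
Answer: 2593/8 ≈ 324.13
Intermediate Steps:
p = 25
z = -322 (z = 3 - 325 = -322)
o(J, L) = (-1 + L)/(-17 + J) (o(J, L) = (L - 1)/(J - 17) = (-1 + L)/(-17 + J))
o(p, 18) - z = (-1 + 18)/(-17 + 25) - 1*(-322) = 17/8 + 322 = 2593/8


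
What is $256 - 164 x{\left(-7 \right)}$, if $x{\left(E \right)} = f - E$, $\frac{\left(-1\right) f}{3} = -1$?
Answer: $-1384$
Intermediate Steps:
$f = 3$ ($f = \left(-3\right) \left(-1\right) = 3$)
$x{\left(E \right)} = 3 - E$
$256 - 164 x{\left(-7 \right)} = 256 - 164 \left(3 - -7\right) = 256 - 164 \left(3 + 7\right) = 256 - 1640 = -1384$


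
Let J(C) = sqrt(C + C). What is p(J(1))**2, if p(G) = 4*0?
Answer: 0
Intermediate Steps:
J(C) = sqrt(2)*sqrt(C) (J(C) = sqrt(2*C) = sqrt(2)*sqrt(C))
p(G) = 0
p(J(1))**2 = 0**2 = 0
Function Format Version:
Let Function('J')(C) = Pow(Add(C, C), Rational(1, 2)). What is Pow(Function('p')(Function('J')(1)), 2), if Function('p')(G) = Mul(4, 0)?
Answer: 0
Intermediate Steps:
Function('J')(C) = Mul(Pow(2, Rational(1, 2)), Pow(C, Rational(1, 2))) (Function('J')(C) = Pow(Mul(2, C), Rational(1, 2)) = Mul(Pow(2, Rational(1, 2)), Pow(C, Rational(1, 2))))
Function('p')(G) = 0
Pow(Function('p')(Function('J')(1)), 2) = Pow(0, 2) = 0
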